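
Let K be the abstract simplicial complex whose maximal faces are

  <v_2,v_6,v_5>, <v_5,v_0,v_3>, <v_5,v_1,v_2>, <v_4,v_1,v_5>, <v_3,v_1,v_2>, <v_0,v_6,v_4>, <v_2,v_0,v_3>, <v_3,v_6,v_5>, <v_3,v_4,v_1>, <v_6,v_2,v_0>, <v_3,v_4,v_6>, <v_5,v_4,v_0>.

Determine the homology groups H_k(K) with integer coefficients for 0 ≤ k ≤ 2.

Take the total order v_0 < v_1 < v_2 < v_3 < v_4 < v_5 < v_6 on the vertex set. Then K (dimension 2) consists of the simplices:

  0-simplices (7): [v_0], [v_1], [v_2], [v_3], [v_4], [v_5], [v_6]
  1-simplices (18): (18 of them)
  2-simplices (12): (12 of them)

Hence C_0 ≅ Z^7, C_1 ≅ Z^18, C_2 ≅ Z^12.

The boundary map ∂_1: C_1 → C_0 sends each edge [p,q] (with p < q) to q − p. For instance
  ∂[v_2,v_3] = [v_3] − [v_2].
The 7×18 boundary matrix has rank 6 and Smith normal form diag(1,1,1,1,1,1).

The boundary map ∂_2: C_2 → C_1 acts by ∂[p,q,r] = [q,r] − [p,r] + [p,q]. For instance
  ∂[v_3,v_4,v_6] = [v_4,v_6] − [v_3,v_6] + [v_3,v_4],
  ∂[v_0,v_3,v_5] = [v_3,v_5] − [v_0,v_5] + [v_0,v_3].
The resulting 18×12 matrix has rank 12, and its Smith normal form has invariant factors (1,1,1,1,1,1,1,1,1,1,1,2).

Reading off H_k = ker ∂_k / im ∂_{k+1}:

  H_0: rank C_0 − rank ∂_1 = 7 − 6 = 1, and the invariant factors of ∂_1 are all 1, so H_0 = Z.
  H_1: rank ker ∂_1 − rank ∂_2 = (18 − 6) − 12 = 0, and ∂_2 has invariant factor 2 > 1, so H_1 = Z/2Z.
  H_2: rank ker ∂_2 − rank ∂_3 = (12 − 12) − 0 = 0, and there is no ∂_3, so H_2 = 0.

As a check, the Euler characteristic is 7 − 18 + 12 = 1, which agrees with 1 − 0 + 0 = 1.

H_0 = Z,  H_1 = Z/2Z,  H_2 = 0.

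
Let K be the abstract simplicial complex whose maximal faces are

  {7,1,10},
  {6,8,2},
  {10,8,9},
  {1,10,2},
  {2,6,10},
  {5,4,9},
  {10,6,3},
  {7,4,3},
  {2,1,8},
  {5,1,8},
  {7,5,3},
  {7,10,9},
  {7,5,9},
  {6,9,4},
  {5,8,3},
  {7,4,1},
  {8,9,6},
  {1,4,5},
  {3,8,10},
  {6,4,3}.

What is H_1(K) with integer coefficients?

H_1 = Z × Z/2.

We work with the vertex ordering 1 < 2 < 3 < 4 < 5 < 6 < 7 < 8 < 9 < 10. The simplices of K, each written with vertices in increasing order, are:

  0-simplices (10): [1], [2], [3], [4], [5], [6], [7], [8], [9], [10]
  1-simplices (30): (30 of them)
  2-simplices (20): (20 of them)

giving chain groups C_0 ≅ Z^10, C_1 ≅ Z^30, C_2 ≅ Z^20.

The boundary map ∂_1: C_1 → C_0 maps an edge to its endpoints' difference, ∂[p,q] = q − p.
The 10×30 boundary matrix has rank 9 and Smith normal form diag(1,1,1,1,1,1,1,1,1).

The boundary map ∂_2: C_2 → C_1 sends each 2-simplex [p,q,r] to [q,r] − [p,r] + [p,q]. For instance
  ∂[3,6,10] = [6,10] − [3,10] + [3,6],
  ∂[3,4,6] = [4,6] − [3,6] + [3,4].
The 30×20 boundary matrix has rank 20 and Smith normal form diag(1,1,1,1,1,1,1,1,1,1,1,1,1,1,1,1,1,1,1,2).

Reading off H_k = ker ∂_k / im ∂_{k+1}:

  H_1: rank ker ∂_1 − rank ∂_2 = (30 − 9) − 20 = 1, and ∂_2 has invariant factor 2 > 1, so H_1 ≅ Z × Z/2.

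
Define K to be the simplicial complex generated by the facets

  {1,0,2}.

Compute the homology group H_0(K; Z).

Fix the vertex order 0 < 1 < 2 and write every simplex with vertices in increasing order. Then dim K = 2 and the simplices of K are:

  0-simplices (3): [0], [1], [2]
  1-simplices (3): [0,1], [0,2], [1,2]
  2-simplices (1): [0,1,2]

giving chain groups C_0 ≅ Z^3, C_1 ≅ Z^3, C_2 ≅ Z^1.

Boundary ∂_1: C_1 → C_0 sends each edge [p,q] (with p < q) to q − p. For instance
  ∂[0,1] = [1] − [0].
The resulting 3×3 matrix has rank 2, and its Smith normal form has invariant factors (1,1).

Boundary ∂_2: C_2 → C_1 acts by ∂[p,q,r] = [q,r] − [p,r] + [p,q]. For instance
  ∂[0,1,2] = [1,2] − [0,2] + [0,1].
This gives a 3×1 integer matrix of rank 1; reducing to Smith normal form yields diagonal entries (1).

From H_k ≅ ker(∂_k) / im(∂_{k+1}) we obtain:

  H_0: rank C_0 − rank ∂_1 = 3 − 2 = 1, and the invariant factors of ∂_1 are all 1, so H_0 ≅ Z.

H_0 = Z.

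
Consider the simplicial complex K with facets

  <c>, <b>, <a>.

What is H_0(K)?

We work with the vertex ordering a < b < c. The simplices of K, each written with vertices in increasing order, are:

  0-simplices (3): a, b, c

so the chain groups are C_0 ≅ Z^3.

Now H_k = ker ∂_k / im ∂_{k+1}, so:

  H_0: rank C_0 − rank ∂_1 = 3 − 0 = 3, and there is no ∂_1, so H_0 ≅ Z^3.

H_0 ≅ Z^3.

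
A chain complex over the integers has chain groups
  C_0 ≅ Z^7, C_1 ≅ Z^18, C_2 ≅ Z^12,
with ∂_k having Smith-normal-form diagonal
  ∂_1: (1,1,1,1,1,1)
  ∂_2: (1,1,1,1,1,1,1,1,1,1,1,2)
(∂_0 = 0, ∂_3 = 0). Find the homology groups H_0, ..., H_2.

H_0 = Z,  H_1 = Z/2,  H_2 = 0.

H_0: b_0 = 7 − 0 − 6 = 1; torsion from ∂_1 factors > 1: none. So H_0 = Z.
H_1: b_1 = 18 − 6 − 12 = 0; torsion from ∂_2 factors > 1: [2]. So H_1 = Z/2.
H_2: b_2 = 12 − 12 − 0 = 0; torsion from ∂_3 factors > 1: none. So H_2 = 0.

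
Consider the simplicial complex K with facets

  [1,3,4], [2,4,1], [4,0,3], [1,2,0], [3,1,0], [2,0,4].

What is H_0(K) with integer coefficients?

Take the total order 0 < 1 < 2 < 3 < 4 on the vertex set. Then K (dimension 2) consists of the simplices:

  0-simplices (5): [0], [1], [2], [3], [4]
  1-simplices (9): [0,1], [0,2], [0,3], [0,4], [1,2], [1,3], [1,4], [2,4], [3,4]
  2-simplices (6): [0,1,2], [0,1,3], [0,2,4], [0,3,4], [1,2,4], [1,3,4]

so the chain groups are C_0 ≅ Z^5, C_1 ≅ Z^9, C_2 ≅ Z^6.

Boundary ∂_1: C_1 → C_0 is given by ∂[p,q] = [q] − [p].
The 5×9 boundary matrix has rank 4 and Smith normal form diag(1,1,1,1).

Boundary ∂_2: C_2 → C_1 sends each 2-simplex [p,q,r] to [q,r] − [p,r] + [p,q]. For instance
  ∂[0,3,4] = [3,4] − [0,4] + [0,3],
  ∂[0,1,2] = [1,2] − [0,2] + [0,1].
The 9×6 boundary matrix has rank 5 and Smith normal form diag(1,1,1,1,1).

Now H_k = ker ∂_k / im ∂_{k+1}, so:

  H_0: rank C_0 − rank ∂_1 = 5 − 4 = 1, and the invariant factors of ∂_1 are all 1, so H_0 = Z.

(K is a triangulation of the 2-sphere S^2.)

H_0 = Z.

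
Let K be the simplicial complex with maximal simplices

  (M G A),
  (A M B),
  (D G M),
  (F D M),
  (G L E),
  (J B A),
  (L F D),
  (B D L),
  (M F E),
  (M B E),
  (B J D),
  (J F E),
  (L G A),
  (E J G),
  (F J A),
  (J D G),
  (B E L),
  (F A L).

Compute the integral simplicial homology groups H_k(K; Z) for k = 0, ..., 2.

H_0 = Z,  H_1 = Z^2,  H_2 = Z.

Order the vertices as A < B < D < E < F < G < J < L < M. Listing each simplex with vertices in this order, K has dimension 2 with simplices:

  0-simplices (9): A, B, D, E, F, G, J, L, M
  1-simplices (27): AB, AF, AG, AJ, AL, AM, BD, BE, BJ, BL, BM, DF, DG, DJ, DL, DM, EF, EG, EJ, EL, EM, FJ, FL, FM, GJ, GL, GM
  2-simplices (18): ABJ, ABM, AFJ, AFL, AGL, AGM, BDJ, BDL, BEL, BEM, DFL, DFM, DGJ, DGM, EFJ, EFM, EGJ, EGL

Hence C_0 ≅ Z^9, C_1 ≅ Z^27, C_2 ≅ Z^18.

∂_1: C_1 → C_0 sends each edge [p,q] (with p < q) to q − p.
This gives a 9×27 integer matrix of rank 8; reducing to Smith normal form yields diagonal entries (1,1,1,1,1,1,1,1).

∂_2: C_2 → C_1 maps a triangle to the signed sum of its edges. For instance
  ∂DFL = FL − DL + DF,
  ∂EFJ = FJ − EJ + EF.
As a 27×18 matrix over Z this has rank 17, with invariant factors (1,1,1,1,1,1,1,1,1,1,1,1,1,1,1,1,1).

Computing H_k = (kernel of ∂_k) / (image of ∂_{k+1}):

  H_0: rank C_0 − rank ∂_1 = 9 − 8 = 1, and the invariant factors of ∂_1 are all 1, so H_0 = Z.
  H_1: rank ker ∂_1 − rank ∂_2 = (27 − 8) − 17 = 2, and the invariant factors of ∂_2 are all 1, so H_1 = Z^2.
  H_2: rank ker ∂_2 − rank ∂_3 = (18 − 17) − 0 = 1, and there is no ∂_3, so H_2 = Z.

As a check, the Euler characteristic is 9 − 27 + 18 = 0, which agrees with 1 − 2 + 1 = 0.
(K is a triangulation of the torus T^2.)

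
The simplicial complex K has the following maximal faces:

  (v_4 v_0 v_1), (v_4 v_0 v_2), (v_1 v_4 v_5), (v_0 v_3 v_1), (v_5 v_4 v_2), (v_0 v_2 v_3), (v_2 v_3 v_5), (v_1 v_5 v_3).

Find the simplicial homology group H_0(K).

H_0 ≅ Z.

Take the total order v_0 < v_1 < v_2 < v_3 < v_4 < v_5 on the vertex set. Then K (dimension 2) consists of the simplices:

  0-simplices (6): [v_0], [v_1], [v_2], [v_3], [v_4], [v_5]
  1-simplices (12): [v_0,v_1], [v_0,v_2], [v_0,v_3], [v_0,v_4], [v_1,v_3], [v_1,v_4], [v_1,v_5], [v_2,v_3], [v_2,v_4], [v_2,v_5], [v_3,v_5], [v_4,v_5]
  2-simplices (8): [v_0,v_1,v_3], [v_0,v_1,v_4], [v_0,v_2,v_3], [v_0,v_2,v_4], [v_1,v_3,v_5], [v_1,v_4,v_5], [v_2,v_3,v_5], [v_2,v_4,v_5]

so the chain groups are C_0 ≅ Z^6, C_1 ≅ Z^12, C_2 ≅ Z^8.

Boundary ∂_1: C_1 → C_0 is given by ∂[p,q] = [q] − [p]. For instance
  ∂[v_0,v_4] = [v_4] − [v_0].
The resulting 6×12 matrix has rank 5, and its Smith normal form has invariant factors (1,1,1,1,1).

Boundary ∂_2: C_2 → C_1 sends each 2-simplex [p,q,r] to [q,r] − [p,r] + [p,q]. For instance
  ∂[v_0,v_1,v_4] = [v_1,v_4] − [v_0,v_4] + [v_0,v_1],
  ∂[v_0,v_2,v_3] = [v_2,v_3] − [v_0,v_3] + [v_0,v_2].
This gives a 12×8 integer matrix of rank 7; reducing to Smith normal form yields diagonal entries (1,1,1,1,1,1,1).

Computing H_k = (kernel of ∂_k) / (image of ∂_{k+1}):

  H_0: rank C_0 − rank ∂_1 = 6 − 5 = 1, and the invariant factors of ∂_1 are all 1, so H_0 ≅ Z.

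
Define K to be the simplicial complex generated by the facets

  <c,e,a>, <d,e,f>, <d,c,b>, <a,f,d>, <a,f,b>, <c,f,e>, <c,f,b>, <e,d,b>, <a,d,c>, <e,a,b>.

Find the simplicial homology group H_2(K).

H_2 ≅ 0.

Fix the vertex order a < b < c < d < e < f and write every simplex with vertices in increasing order. Then dim K = 2 and the simplices of K are:

  0-simplices (6): a, b, c, d, e, f
  1-simplices (15): ab, ac, ad, ae, af, bc, bd, be, bf, cd, ce, cf, de, df, ef
  2-simplices (10): abe, abf, acd, ace, adf, bcd, bcf, bde, cef, def

giving chain groups C_0 ≅ Z^6, C_1 ≅ Z^15, C_2 ≅ Z^10.

∂_1: C_1 → C_0 is given by ∂[p,q] = [q] − [p].
As a 6×15 matrix over Z this has rank 5, with invariant factors (1,1,1,1,1).

The boundary map ∂_2: C_2 → C_1 sends each 2-simplex [p,q,r] to [q,r] − [p,r] + [p,q]. For instance
  ∂bde = de − be + bd,
  ∂abf = bf − af + ab.
This gives a 15×10 integer matrix of rank 10; reducing to Smith normal form yields diagonal entries (1,1,1,1,1,1,1,1,1,2).

Now H_k = ker ∂_k / im ∂_{k+1}, so:

  H_2: rank ker ∂_2 − rank ∂_3 = (10 − 10) − 0 = 0, and there is no ∂_3, so H_2 = 0.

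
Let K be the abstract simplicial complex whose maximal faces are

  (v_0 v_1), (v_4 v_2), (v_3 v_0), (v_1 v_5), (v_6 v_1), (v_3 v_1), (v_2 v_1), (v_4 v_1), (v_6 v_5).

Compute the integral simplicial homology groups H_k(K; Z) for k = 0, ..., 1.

We work with the vertex ordering v_0 < v_1 < v_2 < v_3 < v_4 < v_5 < v_6. The simplices of K, each written with vertices in increasing order, are:

  0-simplices (7): [v_0], [v_1], [v_2], [v_3], [v_4], [v_5], [v_6]
  1-simplices (9): [v_0,v_1], [v_0,v_3], [v_1,v_2], [v_1,v_3], [v_1,v_4], [v_1,v_5], [v_1,v_6], [v_2,v_4], [v_5,v_6]

Hence C_0 ≅ Z^7, C_1 ≅ Z^9.

The boundary map ∂_1: C_1 → C_0 is given by ∂[p,q] = [q] − [p]. For instance
  ∂[v_1,v_6] = [v_6] − [v_1].
The 7×9 boundary matrix has rank 6 and Smith normal form diag(1,1,1,1,1,1).

Computing H_k = (kernel of ∂_k) / (image of ∂_{k+1}):

  H_0: rank C_0 − rank ∂_1 = 7 − 6 = 1, and the invariant factors of ∂_1 are all 1, so H_0 = Z.
  H_1: rank ker ∂_1 − rank ∂_2 = (9 − 6) − 0 = 3, and there is no ∂_2, so H_1 = Z^3.

(K is a triangulation of a wedge of 3 circles.)

H_0 ≅ Z,  H_1 ≅ Z^3.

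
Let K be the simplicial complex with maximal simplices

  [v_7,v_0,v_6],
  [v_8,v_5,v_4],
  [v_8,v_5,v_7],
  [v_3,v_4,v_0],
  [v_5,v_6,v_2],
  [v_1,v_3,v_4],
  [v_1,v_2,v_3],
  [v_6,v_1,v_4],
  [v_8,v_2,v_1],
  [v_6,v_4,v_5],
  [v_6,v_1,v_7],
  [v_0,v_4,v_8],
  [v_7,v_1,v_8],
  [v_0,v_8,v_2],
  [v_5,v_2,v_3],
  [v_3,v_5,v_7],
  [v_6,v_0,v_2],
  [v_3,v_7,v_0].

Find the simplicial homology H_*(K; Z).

H_0 ≅ Z,  H_1 ≅ Z^2,  H_2 ≅ Z.

Order the vertices as v_0 < v_1 < v_2 < v_3 < v_4 < v_5 < v_6 < v_7 < v_8. Listing each simplex with vertices in this order, K has dimension 2 with simplices:

  0-simplices (9): [v_0], [v_1], [v_2], [v_3], [v_4], [v_5], [v_6], [v_7], [v_8]
  1-simplices (27): (27 of them)
  2-simplices (18): (18 of them)

giving chain groups C_0 ≅ Z^9, C_1 ≅ Z^27, C_2 ≅ Z^18.

The boundary map ∂_1: C_1 → C_0 maps an edge to its endpoints' difference, ∂[p,q] = q − p. For instance
  ∂[v_3,v_5] = [v_5] − [v_3].
The 9×27 boundary matrix has rank 8 and Smith normal form diag(1,1,1,1,1,1,1,1).

Boundary ∂_2: C_2 → C_1 sends each 2-simplex [p,q,r] to [q,r] − [p,r] + [p,q]. For instance
  ∂[v_3,v_5,v_7] = [v_5,v_7] − [v_3,v_7] + [v_3,v_5],
  ∂[v_0,v_4,v_8] = [v_4,v_8] − [v_0,v_8] + [v_0,v_4].
The resulting 27×18 matrix has rank 17, and its Smith normal form has invariant factors (1,1,1,1,1,1,1,1,1,1,1,1,1,1,1,1,1).

From H_k ≅ ker(∂_k) / im(∂_{k+1}) we obtain:

  H_0: rank C_0 − rank ∂_1 = 9 − 8 = 1, and the invariant factors of ∂_1 are all 1, so H_0 = Z.
  H_1: rank ker ∂_1 − rank ∂_2 = (27 − 8) − 17 = 2, and the invariant factors of ∂_2 are all 1, so H_1 = Z^2.
  H_2: rank ker ∂_2 − rank ∂_3 = (18 − 17) − 0 = 1, and there is no ∂_3, so H_2 = Z.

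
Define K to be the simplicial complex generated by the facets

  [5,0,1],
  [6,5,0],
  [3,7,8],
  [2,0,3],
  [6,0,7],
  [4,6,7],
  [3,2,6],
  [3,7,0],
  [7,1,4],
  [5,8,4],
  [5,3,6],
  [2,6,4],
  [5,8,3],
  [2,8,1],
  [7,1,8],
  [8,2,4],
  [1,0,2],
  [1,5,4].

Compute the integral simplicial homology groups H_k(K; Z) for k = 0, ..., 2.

We work with the vertex ordering 0 < 1 < 2 < 3 < 4 < 5 < 6 < 7 < 8. The simplices of K, each written with vertices in increasing order, are:

  0-simplices (9): [0], [1], [2], [3], [4], [5], [6], [7], [8]
  1-simplices (27): (27 of them)
  2-simplices (18): [0,1,2], [0,1,5], [0,2,3], [0,3,7], [0,5,6], [0,6,7], [1,2,8], [1,4,5], [1,4,7], [1,7,8], [2,3,6], [2,4,6], [2,4,8], [3,5,6], [3,5,8], [3,7,8], [4,5,8], [4,6,7]

Hence C_0 ≅ Z^9, C_1 ≅ Z^27, C_2 ≅ Z^18.

∂_1: C_1 → C_0 sends each edge [p,q] (with p < q) to q − p. For instance
  ∂[4,7] = [7] − [4].
The resulting 9×27 matrix has rank 8, and its Smith normal form has invariant factors (1,1,1,1,1,1,1,1).

The boundary map ∂_2: C_2 → C_1 sends each 2-simplex [p,q,r] to [q,r] − [p,r] + [p,q]. For instance
  ∂[3,7,8] = [7,8] − [3,8] + [3,7],
  ∂[4,5,8] = [5,8] − [4,8] + [4,5].
As a 27×18 matrix over Z this has rank 18, with invariant factors (1,1,1,1,1,1,1,1,1,1,1,1,1,1,1,1,1,2).

From H_k ≅ ker(∂_k) / im(∂_{k+1}) we obtain:

  H_0: rank C_0 − rank ∂_1 = 9 − 8 = 1, and the invariant factors of ∂_1 are all 1, so H_0 ≅ Z.
  H_1: rank ker ∂_1 − rank ∂_2 = (27 − 8) − 18 = 1, and ∂_2 has invariant factor 2 > 1, so H_1 ≅ Z × Z/2.
  H_2: rank ker ∂_2 − rank ∂_3 = (18 − 18) − 0 = 0, and there is no ∂_3, so H_2 ≅ 0.

As a check, the Euler characteristic is 9 − 27 + 18 = 0, which agrees with 1 − 1 + 0 = 0.
(K is a triangulation of the Klein bottle.)

H_0 = Z,  H_1 = Z × Z/2,  H_2 = 0.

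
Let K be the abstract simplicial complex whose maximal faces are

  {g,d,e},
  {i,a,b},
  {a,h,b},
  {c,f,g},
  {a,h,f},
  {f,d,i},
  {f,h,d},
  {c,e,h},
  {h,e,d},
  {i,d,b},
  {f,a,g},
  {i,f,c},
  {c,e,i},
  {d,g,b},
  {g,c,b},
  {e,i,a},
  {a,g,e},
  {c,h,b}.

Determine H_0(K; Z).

H_0 = Z.

We work with the vertex ordering a < b < c < d < e < f < g < h < i. The simplices of K, each written with vertices in increasing order, are:

  0-simplices (9): a, b, c, d, e, f, g, h, i
  1-simplices (27): ab, ae, af, ag, ah, ai, bc, bd, bg, bh, bi, ce, cf, cg, ch, ci, de, df, dg, dh, di, eg, eh, ei, fg, fh, fi
  2-simplices (18): abh, abi, aeg, aei, afg, afh, bcg, bch, bdg, bdi, ceh, cei, cfg, cfi, deg, deh, dfh, dfi

giving chain groups C_0 ≅ Z^9, C_1 ≅ Z^27, C_2 ≅ Z^18.

Boundary ∂_1: C_1 → C_0 sends each edge [p,q] (with p < q) to q − p. For instance
  ∂ag = g − a.
The 9×27 boundary matrix has rank 8 and Smith normal form diag(1,1,1,1,1,1,1,1).

Boundary ∂_2: C_2 → C_1 sends each 2-simplex [p,q,r] to [q,r] − [p,r] + [p,q]. For instance
  ∂abh = bh − ah + ab,
  ∂afg = fg − ag + af.
The resulting 27×18 matrix has rank 17, and its Smith normal form has invariant factors (1,1,1,1,1,1,1,1,1,1,1,1,1,1,1,1,1).

Computing H_k = (kernel of ∂_k) / (image of ∂_{k+1}):

  H_0: rank C_0 − rank ∂_1 = 9 − 8 = 1, and the invariant factors of ∂_1 are all 1, so H_0 = Z.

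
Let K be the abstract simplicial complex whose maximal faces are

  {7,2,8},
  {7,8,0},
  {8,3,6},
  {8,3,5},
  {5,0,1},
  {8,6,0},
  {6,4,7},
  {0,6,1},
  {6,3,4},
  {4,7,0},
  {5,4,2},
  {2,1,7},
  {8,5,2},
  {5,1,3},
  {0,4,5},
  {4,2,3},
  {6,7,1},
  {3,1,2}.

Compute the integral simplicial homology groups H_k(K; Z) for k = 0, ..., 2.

H_0 ≅ Z,  H_1 ≅ Z ⊕ Z/2,  H_2 = 0.

Order the vertices as 0 < 1 < 2 < 3 < 4 < 5 < 6 < 7 < 8. Listing each simplex with vertices in this order, K has dimension 2 with simplices:

  0-simplices (9): [0], [1], [2], [3], [4], [5], [6], [7], [8]
  1-simplices (27): (27 of them)
  2-simplices (18): [0,1,5], [0,1,6], [0,4,5], [0,4,7], [0,6,8], [0,7,8], [1,2,3], [1,2,7], [1,3,5], [1,6,7], [2,3,4], [2,4,5], [2,5,8], [2,7,8], [3,4,6], [3,5,8], [3,6,8], [4,6,7]

giving chain groups C_0 ≅ Z^9, C_1 ≅ Z^27, C_2 ≅ Z^18.

∂_1: C_1 → C_0 sends each edge [p,q] (with p < q) to q − p.
As a 9×27 matrix over Z this has rank 8, with invariant factors (1,1,1,1,1,1,1,1).

∂_2: C_2 → C_1 sends each 2-simplex [p,q,r] to [q,r] − [p,r] + [p,q]. For instance
  ∂[0,1,5] = [1,5] − [0,5] + [0,1],
  ∂[0,1,6] = [1,6] − [0,6] + [0,1].
The resulting 27×18 matrix has rank 18, and its Smith normal form has invariant factors (1,1,1,1,1,1,1,1,1,1,1,1,1,1,1,1,1,2).

From H_k ≅ ker(∂_k) / im(∂_{k+1}) we obtain:

  H_0: rank C_0 − rank ∂_1 = 9 − 8 = 1, and the invariant factors of ∂_1 are all 1, so H_0 = Z.
  H_1: rank ker ∂_1 − rank ∂_2 = (27 − 8) − 18 = 1, and ∂_2 has invariant factor 2 > 1, so H_1 = Z ⊕ Z/2.
  H_2: rank ker ∂_2 − rank ∂_3 = (18 − 18) − 0 = 0, and there is no ∂_3, so H_2 = 0.

(K is a triangulation of the Klein bottle.)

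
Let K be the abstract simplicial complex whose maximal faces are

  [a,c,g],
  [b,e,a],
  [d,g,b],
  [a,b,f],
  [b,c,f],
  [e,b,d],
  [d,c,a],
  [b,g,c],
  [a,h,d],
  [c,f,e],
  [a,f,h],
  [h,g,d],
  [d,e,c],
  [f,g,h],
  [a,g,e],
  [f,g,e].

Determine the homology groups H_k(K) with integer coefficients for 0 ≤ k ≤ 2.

Order the vertices as a < b < c < d < e < f < g < h. Listing each simplex with vertices in this order, K has dimension 2 with simplices:

  0-simplices (8): a, b, c, d, e, f, g, h
  1-simplices (24): ab, ac, ad, ae, af, ag, ah, bc, bd, be, bf, bg, cd, ce, cf, cg, de, dg, dh, ef, eg, fg, fh, gh
  2-simplices (16): abe, abf, acd, acg, adh, aeg, afh, bcf, bcg, bde, bdg, cde, cef, dgh, efg, fgh

so the chain groups are C_0 ≅ Z^8, C_1 ≅ Z^24, C_2 ≅ Z^16.

Boundary ∂_1: C_1 → C_0 maps an edge to its endpoints' difference, ∂[p,q] = q − p.
As a 8×24 matrix over Z this has rank 7, with invariant factors (1,1,1,1,1,1,1).

Boundary ∂_2: C_2 → C_1 sends each 2-simplex [p,q,r] to [q,r] − [p,r] + [p,q]. For instance
  ∂adh = dh − ah + ad,
  ∂cde = de − ce + cd.
As a 24×16 matrix over Z this has rank 15, with invariant factors (1,1,1,1,1,1,1,1,1,1,1,1,1,1,1).

Now H_k = ker ∂_k / im ∂_{k+1}, so:

  H_0: rank C_0 − rank ∂_1 = 8 − 7 = 1, and the invariant factors of ∂_1 are all 1, so H_0 = Z.
  H_1: rank ker ∂_1 − rank ∂_2 = (24 − 7) − 15 = 2, and the invariant factors of ∂_2 are all 1, so H_1 = Z^2.
  H_2: rank ker ∂_2 − rank ∂_3 = (16 − 15) − 0 = 1, and there is no ∂_3, so H_2 = Z.

(K is a triangulation of the torus T^2.)

H_0 = Z,  H_1 = Z^2,  H_2 = Z.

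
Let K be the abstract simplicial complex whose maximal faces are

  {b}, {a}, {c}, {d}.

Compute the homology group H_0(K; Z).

H_0 = Z^4.

We work with the vertex ordering a < b < c < d. The simplices of K, each written with vertices in increasing order, are:

  0-simplices (4): a, b, c, d

giving chain groups C_0 ≅ Z^4.

From H_k ≅ ker(∂_k) / im(∂_{k+1}) we obtain:

  H_0: rank C_0 − rank ∂_1 = 4 − 0 = 4, and there is no ∂_1, so H_0 ≅ Z^4.

(K is a triangulation of a set of 4 points.)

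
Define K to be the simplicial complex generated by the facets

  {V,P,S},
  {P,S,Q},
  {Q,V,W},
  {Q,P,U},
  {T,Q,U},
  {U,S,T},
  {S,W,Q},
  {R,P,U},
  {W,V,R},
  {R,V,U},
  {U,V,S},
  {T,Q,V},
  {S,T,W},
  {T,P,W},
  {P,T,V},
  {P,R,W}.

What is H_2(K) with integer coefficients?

H_2 = Z.

Order the vertices as P < Q < R < S < T < U < V < W. Listing each simplex with vertices in this order, K has dimension 2 with simplices:

  0-simplices (8): P, Q, R, S, T, U, V, W
  1-simplices (24): PQ, PR, PS, PT, PU, PV, PW, QS, QT, QU, QV, QW, RU, RV, RW, ST, SU, SV, SW, TU, TV, TW, UV, VW
  2-simplices (16): PQS, PQU, PRU, PRW, PSV, PTV, PTW, QSW, QTU, QTV, QVW, RUV, RVW, STU, STW, SUV

giving chain groups C_0 ≅ Z^8, C_1 ≅ Z^24, C_2 ≅ Z^16.

The boundary map ∂_1: C_1 → C_0 sends each edge [p,q] (with p < q) to q − p. For instance
  ∂UV = V − U.
The 8×24 boundary matrix has rank 7 and Smith normal form diag(1,1,1,1,1,1,1).

∂_2: C_2 → C_1 maps a triangle to the signed sum of its edges. For instance
  ∂PRW = RW − PW + PR,
  ∂STU = TU − SU + ST.
This gives a 24×16 integer matrix of rank 15; reducing to Smith normal form yields diagonal entries (1,1,1,1,1,1,1,1,1,1,1,1,1,1,1).

Reading off H_k = ker ∂_k / im ∂_{k+1}:

  H_2: rank ker ∂_2 − rank ∂_3 = (16 − 15) − 0 = 1, and there is no ∂_3, so H_2 ≅ Z.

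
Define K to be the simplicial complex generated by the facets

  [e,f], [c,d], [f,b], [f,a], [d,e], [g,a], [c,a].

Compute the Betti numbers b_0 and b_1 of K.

b_0 = 1, b_1 = 1.

Fix the vertex order a < b < c < d < e < f < g and write every simplex with vertices in increasing order. Then dim K = 1 and the simplices of K are:

  0-simplices (7): a, b, c, d, e, f, g
  1-simplices (7): ac, af, ag, bf, cd, de, ef

giving chain groups C_0 ≅ Z^7, C_1 ≅ Z^7.

Boundary ∂_1: C_1 → C_0 maps an edge to its endpoints' difference, ∂[p,q] = q − p. For instance
  ∂de = e − d.
This gives a 7×7 integer matrix of rank 6; reducing to Smith normal form yields diagonal entries (1,1,1,1,1,1).

Now H_k = ker ∂_k / im ∂_{k+1}, so:

  H_0: rank C_0 − rank ∂_1 = 7 − 6 = 1, and the invariant factors of ∂_1 are all 1, so H_0 ≅ Z.
  H_1: rank ker ∂_1 − rank ∂_2 = (7 − 6) − 0 = 1, and there is no ∂_2, so H_1 ≅ Z.

Hence the Betti numbers are b_0 = 1, b_1 = 1.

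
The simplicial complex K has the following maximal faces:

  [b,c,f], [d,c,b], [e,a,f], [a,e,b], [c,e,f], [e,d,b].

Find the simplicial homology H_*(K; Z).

Order the vertices as a < b < c < d < e < f. Listing each simplex with vertices in this order, K has dimension 2 with simplices:

  0-simplices (6): a, b, c, d, e, f
  1-simplices (12): ab, ae, af, bc, bd, be, bf, cd, ce, cf, de, ef
  2-simplices (6): abe, aef, bcd, bcf, bde, cef

Hence C_0 ≅ Z^6, C_1 ≅ Z^12, C_2 ≅ Z^6.

The boundary map ∂_1: C_1 → C_0 is given by ∂[p,q] = [q] − [p]. For instance
  ∂bd = d − b.
The resulting 6×12 matrix has rank 5, and its Smith normal form has invariant factors (1,1,1,1,1).

∂_2: C_2 → C_1 acts by ∂[p,q,r] = [q,r] − [p,r] + [p,q]. For instance
  ∂aef = ef − af + ae,
  ∂abe = be − ae + ab.
The resulting 12×6 matrix has rank 6, and its Smith normal form has invariant factors (1,1,1,1,1,1).

Reading off H_k = ker ∂_k / im ∂_{k+1}:

  H_0: rank C_0 − rank ∂_1 = 6 − 5 = 1, and the invariant factors of ∂_1 are all 1, so H_0 = Z.
  H_1: rank ker ∂_1 − rank ∂_2 = (12 − 5) − 6 = 1, and the invariant factors of ∂_2 are all 1, so H_1 = Z.
  H_2: rank ker ∂_2 − rank ∂_3 = (6 − 6) − 0 = 0, and there is no ∂_3, so H_2 = 0.

(K is a triangulation of the cylinder S^1 x I.)

H_0 = Z,  H_1 = Z,  H_2 = 0.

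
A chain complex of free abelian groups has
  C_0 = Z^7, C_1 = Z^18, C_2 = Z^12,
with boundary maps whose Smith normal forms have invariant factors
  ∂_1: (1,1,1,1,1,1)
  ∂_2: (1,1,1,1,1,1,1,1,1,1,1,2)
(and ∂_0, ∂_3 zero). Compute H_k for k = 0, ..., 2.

H_0 ≅ Z,  H_1 ≅ Z/2,  H_2 = 0.

H_0: b_0 = 7 − 0 − 6 = 1; torsion from ∂_1 factors > 1: none. So H_0 ≅ Z.
H_1: b_1 = 18 − 6 − 12 = 0; torsion from ∂_2 factors > 1: [2]. So H_1 ≅ Z/2.
H_2: b_2 = 12 − 12 − 0 = 0; torsion from ∂_3 factors > 1: none. So H_2 ≅ 0.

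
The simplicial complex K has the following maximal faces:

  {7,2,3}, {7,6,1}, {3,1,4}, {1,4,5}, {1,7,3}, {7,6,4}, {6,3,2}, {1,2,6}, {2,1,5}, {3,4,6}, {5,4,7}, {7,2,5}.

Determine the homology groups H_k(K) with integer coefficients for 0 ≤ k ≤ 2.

Take the total order 1 < 2 < 3 < 4 < 5 < 6 < 7 on the vertex set. Then K (dimension 2) consists of the simplices:

  0-simplices (7): [1], [2], [3], [4], [5], [6], [7]
  1-simplices (18): [1,2], [1,3], [1,4], [1,5], [1,6], [1,7], [2,3], [2,5], [2,6], [2,7], [3,4], [3,6], [3,7], [4,5], [4,6], [4,7], [5,7], [6,7]
  2-simplices (12): [1,2,5], [1,2,6], [1,3,4], [1,3,7], [1,4,5], [1,6,7], [2,3,6], [2,3,7], [2,5,7], [3,4,6], [4,5,7], [4,6,7]

giving chain groups C_0 ≅ Z^7, C_1 ≅ Z^18, C_2 ≅ Z^12.

The boundary map ∂_1: C_1 → C_0 sends each edge [p,q] (with p < q) to q − p. For instance
  ∂[3,7] = [7] − [3].
The resulting 7×18 matrix has rank 6, and its Smith normal form has invariant factors (1,1,1,1,1,1).

The boundary map ∂_2: C_2 → C_1 sends each 2-simplex [p,q,r] to [q,r] − [p,r] + [p,q]. For instance
  ∂[2,5,7] = [5,7] − [2,7] + [2,5],
  ∂[1,3,4] = [3,4] − [1,4] + [1,3].
The resulting 18×12 matrix has rank 12, and its Smith normal form has invariant factors (1,1,1,1,1,1,1,1,1,1,1,2).

Computing H_k = (kernel of ∂_k) / (image of ∂_{k+1}):

  H_0: rank C_0 − rank ∂_1 = 7 − 6 = 1, and the invariant factors of ∂_1 are all 1, so H_0 = Z.
  H_1: rank ker ∂_1 − rank ∂_2 = (18 − 6) − 12 = 0, and ∂_2 has invariant factor 2 > 1, so H_1 = Z/2.
  H_2: rank ker ∂_2 − rank ∂_3 = (12 − 12) − 0 = 0, and there is no ∂_3, so H_2 = 0.

As a check, the Euler characteristic is 7 − 18 + 12 = 1, which agrees with 1 − 0 + 0 = 1.
(K is a triangulation of the real projective plane RP^2.)

H_0 = Z,  H_1 = Z/2,  H_2 = 0.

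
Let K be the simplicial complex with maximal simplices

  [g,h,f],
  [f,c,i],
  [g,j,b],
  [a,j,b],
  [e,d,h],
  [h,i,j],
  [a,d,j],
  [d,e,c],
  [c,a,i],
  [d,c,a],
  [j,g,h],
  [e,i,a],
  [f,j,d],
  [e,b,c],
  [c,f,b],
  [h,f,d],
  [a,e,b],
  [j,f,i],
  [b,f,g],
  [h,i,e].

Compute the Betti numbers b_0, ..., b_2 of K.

b_0 = 1, b_1 = 1, b_2 = 0.

We work with the vertex ordering a < b < c < d < e < f < g < h < i < j. The simplices of K, each written with vertices in increasing order, are:

  0-simplices (10): a, b, c, d, e, f, g, h, i, j
  1-simplices (30): ab, ac, ad, ae, ai, aj, bc, be, bf, bg, bj, cd, ce, cf, ci, de, df, dh, dj, eh, ei, fg, fh, fi, fj, gh, gj, hi, hj, ij
  2-simplices (20): abe, abj, acd, aci, adj, aei, bce, bcf, bfg, bgj, cde, cfi, deh, dfh, dfj, ehi, fgh, fij, ghj, hij

giving chain groups C_0 ≅ Z^10, C_1 ≅ Z^30, C_2 ≅ Z^20.

∂_1: C_1 → C_0 maps an edge to its endpoints' difference, ∂[p,q] = q − p.
As a 10×30 matrix over Z this has rank 9, with invariant factors (1,1,1,1,1,1,1,1,1).

∂_2: C_2 → C_1 sends each 2-simplex [p,q,r] to [q,r] − [p,r] + [p,q]. For instance
  ∂abe = be − ae + ab,
  ∂aei = ei − ai + ae.
The resulting 30×20 matrix has rank 20, and its Smith normal form has invariant factors (1,1,1,1,1,1,1,1,1,1,1,1,1,1,1,1,1,1,1,2).

Now H_k = ker ∂_k / im ∂_{k+1}, so:

  H_0: rank C_0 − rank ∂_1 = 10 − 9 = 1, and the invariant factors of ∂_1 are all 1, so H_0 ≅ Z.
  H_1: rank ker ∂_1 − rank ∂_2 = (30 − 9) − 20 = 1, and ∂_2 has invariant factor 2 > 1, so H_1 ≅ Z ⊕ Z/2.
  H_2: rank ker ∂_2 − rank ∂_3 = (20 − 20) − 0 = 0, and there is no ∂_3, so H_2 ≅ 0.

As a check, the Euler characteristic is 10 − 30 + 20 = 0, which agrees with 1 − 1 + 0 = 0.
(K is a triangulation of the Klein bottle.)

Hence the Betti numbers are b_0 = 1, b_1 = 1, b_2 = 0.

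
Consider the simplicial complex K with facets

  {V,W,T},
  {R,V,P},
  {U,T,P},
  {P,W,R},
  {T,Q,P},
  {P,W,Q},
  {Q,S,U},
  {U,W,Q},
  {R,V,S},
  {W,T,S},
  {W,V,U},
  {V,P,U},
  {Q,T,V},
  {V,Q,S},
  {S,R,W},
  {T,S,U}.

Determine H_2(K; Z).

K has 8 vertices, 24 edges, 16 triangles.
rank ∂_2 = 15, rank ∂_3 = 0 ⇒ b_2 = 16 − 15 − 0 = 1. So H_2 = Z.

H_2 = Z.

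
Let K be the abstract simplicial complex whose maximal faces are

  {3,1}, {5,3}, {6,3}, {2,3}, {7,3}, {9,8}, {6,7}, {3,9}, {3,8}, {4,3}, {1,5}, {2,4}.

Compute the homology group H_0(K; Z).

H_0 = Z.

Take the total order 1 < 2 < 3 < 4 < 5 < 6 < 7 < 8 < 9 on the vertex set. Then K (dimension 1) consists of the simplices:

  0-simplices (9): [1], [2], [3], [4], [5], [6], [7], [8], [9]
  1-simplices (12): [1,3], [1,5], [2,3], [2,4], [3,4], [3,5], [3,6], [3,7], [3,8], [3,9], [6,7], [8,9]

giving chain groups C_0 ≅ Z^9, C_1 ≅ Z^12.

∂_1: C_1 → C_0 is given by ∂[p,q] = [q] − [p]. For instance
  ∂[3,8] = [8] − [3].
This gives a 9×12 integer matrix of rank 8; reducing to Smith normal form yields diagonal entries (1,1,1,1,1,1,1,1).

Computing H_k = (kernel of ∂_k) / (image of ∂_{k+1}):

  H_0: rank C_0 − rank ∂_1 = 9 − 8 = 1, and the invariant factors of ∂_1 are all 1, so H_0 ≅ Z.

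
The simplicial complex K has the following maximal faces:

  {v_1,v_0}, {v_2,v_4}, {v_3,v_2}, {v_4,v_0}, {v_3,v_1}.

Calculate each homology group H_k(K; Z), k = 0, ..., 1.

K has 5 vertices, 5 edges.
rank ∂_0 = 0, rank ∂_1 = 4 ⇒ b_0 = 5 − 0 − 4 = 1; all invariant factors of ∂_1 are 1 so no torsion. So H_0 ≅ Z.
rank ∂_1 = 4, rank ∂_2 = 0 ⇒ b_1 = 5 − 4 − 0 = 1. So H_1 ≅ Z.

H_0 = Z,  H_1 = Z.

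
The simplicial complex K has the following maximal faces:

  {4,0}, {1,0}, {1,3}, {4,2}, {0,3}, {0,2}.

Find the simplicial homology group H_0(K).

H_0 = Z.

Order the vertices as 0 < 1 < 2 < 3 < 4. Listing each simplex with vertices in this order, K has dimension 1 with simplices:

  0-simplices (5): [0], [1], [2], [3], [4]
  1-simplices (6): [0,1], [0,2], [0,3], [0,4], [1,3], [2,4]

so the chain groups are C_0 ≅ Z^5, C_1 ≅ Z^6.

∂_1: C_1 → C_0 sends each edge [p,q] (with p < q) to q − p.
The 5×6 boundary matrix has rank 4 and Smith normal form diag(1,1,1,1).

Reading off H_k = ker ∂_k / im ∂_{k+1}:

  H_0: rank C_0 − rank ∂_1 = 5 − 4 = 1, and the invariant factors of ∂_1 are all 1, so H_0 ≅ Z.

(K is a triangulation of a wedge of 2 circles.)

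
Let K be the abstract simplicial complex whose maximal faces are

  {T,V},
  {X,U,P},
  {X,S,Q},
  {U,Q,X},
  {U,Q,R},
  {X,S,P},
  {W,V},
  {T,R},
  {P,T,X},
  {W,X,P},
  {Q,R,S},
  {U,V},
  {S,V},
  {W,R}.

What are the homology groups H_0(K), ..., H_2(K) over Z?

We work with the vertex ordering P < Q < R < S < T < U < V < W < X. The simplices of K, each written with vertices in increasing order, are:

  0-simplices (9): P, Q, R, S, T, U, V, W, X
  1-simplices (21): PS, PT, PU, PW, PX, QR, QS, QU, QX, RS, RT, RU, RW, SV, SX, TV, TX, UV, UX, VW, WX
  2-simplices (8): PSX, PTX, PUX, PWX, QRS, QRU, QSX, QUX

giving chain groups C_0 ≅ Z^9, C_1 ≅ Z^21, C_2 ≅ Z^8.

∂_1: C_1 → C_0 is given by ∂[p,q] = [q] − [p].
The resulting 9×21 matrix has rank 8, and its Smith normal form has invariant factors (1,1,1,1,1,1,1,1).

The boundary map ∂_2: C_2 → C_1 sends each 2-simplex [p,q,r] to [q,r] − [p,r] + [p,q]. For instance
  ∂PTX = TX − PX + PT,
  ∂QRS = RS − QS + QR.
As a 21×8 matrix over Z this has rank 8, with invariant factors (1,1,1,1,1,1,1,1).

Computing H_k = (kernel of ∂_k) / (image of ∂_{k+1}):

  H_0: rank C_0 − rank ∂_1 = 9 − 8 = 1, and the invariant factors of ∂_1 are all 1, so H_0 = Z.
  H_1: rank ker ∂_1 − rank ∂_2 = (21 − 8) − 8 = 5, and the invariant factors of ∂_2 are all 1, so H_1 = Z^5.
  H_2: rank ker ∂_2 − rank ∂_3 = (8 − 8) − 0 = 0, and there is no ∂_3, so H_2 = 0.

H_0 ≅ Z,  H_1 ≅ Z^5,  H_2 = 0.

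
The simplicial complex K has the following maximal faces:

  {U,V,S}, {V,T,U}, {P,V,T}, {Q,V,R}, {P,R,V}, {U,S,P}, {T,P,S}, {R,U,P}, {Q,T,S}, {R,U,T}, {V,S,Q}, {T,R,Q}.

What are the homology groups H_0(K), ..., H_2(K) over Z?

H_0 = Z,  H_1 = Z_2,  H_2 = 0.

Take the total order P < Q < R < S < T < U < V on the vertex set. Then K (dimension 2) consists of the simplices:

  0-simplices (7): P, Q, R, S, T, U, V
  1-simplices (18): PR, PS, PT, PU, PV, QR, QS, QT, QV, RT, RU, RV, ST, SU, SV, TU, TV, UV
  2-simplices (12): PRU, PRV, PST, PSU, PTV, QRT, QRV, QST, QSV, RTU, SUV, TUV

so the chain groups are C_0 ≅ Z^7, C_1 ≅ Z^18, C_2 ≅ Z^12.

∂_1: C_1 → C_0 maps an edge to its endpoints' difference, ∂[p,q] = q − p.
The resulting 7×18 matrix has rank 6, and its Smith normal form has invariant factors (1,1,1,1,1,1).

The boundary map ∂_2: C_2 → C_1 maps a triangle to the signed sum of its edges. For instance
  ∂PTV = TV − PV + PT,
  ∂QRT = RT − QT + QR.
This gives a 18×12 integer matrix of rank 12; reducing to Smith normal form yields diagonal entries (1,1,1,1,1,1,1,1,1,1,1,2).

Computing H_k = (kernel of ∂_k) / (image of ∂_{k+1}):

  H_0: rank C_0 − rank ∂_1 = 7 − 6 = 1, and the invariant factors of ∂_1 are all 1, so H_0 = Z.
  H_1: rank ker ∂_1 − rank ∂_2 = (18 − 6) − 12 = 0, and ∂_2 has invariant factor 2 > 1, so H_1 = Z_2.
  H_2: rank ker ∂_2 − rank ∂_3 = (12 − 12) − 0 = 0, and there is no ∂_3, so H_2 = 0.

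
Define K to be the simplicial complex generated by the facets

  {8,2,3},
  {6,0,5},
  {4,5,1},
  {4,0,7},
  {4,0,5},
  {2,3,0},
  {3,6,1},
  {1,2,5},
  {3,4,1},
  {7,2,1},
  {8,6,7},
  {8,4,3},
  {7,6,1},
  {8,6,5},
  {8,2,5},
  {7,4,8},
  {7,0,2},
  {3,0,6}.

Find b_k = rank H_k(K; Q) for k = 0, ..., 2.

We work with the vertex ordering 0 < 1 < 2 < 3 < 4 < 5 < 6 < 7 < 8. The simplices of K, each written with vertices in increasing order, are:

  0-simplices (9): [0], [1], [2], [3], [4], [5], [6], [7], [8]
  1-simplices (27): (27 of them)
  2-simplices (18): [0,2,3], [0,2,7], [0,3,6], [0,4,5], [0,4,7], [0,5,6], [1,2,5], [1,2,7], [1,3,4], [1,3,6], [1,4,5], [1,6,7], [2,3,8], [2,5,8], [3,4,8], [4,7,8], [5,6,8], [6,7,8]

Hence C_0 ≅ Z^9, C_1 ≅ Z^27, C_2 ≅ Z^18.

The boundary map ∂_1: C_1 → C_0 maps an edge to its endpoints' difference, ∂[p,q] = q − p.
The 9×27 boundary matrix has rank 8 and Smith normal form diag(1,1,1,1,1,1,1,1).

Boundary ∂_2: C_2 → C_1 maps a triangle to the signed sum of its edges. For instance
  ∂[1,6,7] = [6,7] − [1,7] + [1,6],
  ∂[1,4,5] = [4,5] − [1,5] + [1,4].
This gives a 27×18 integer matrix of rank 17; reducing to Smith normal form yields diagonal entries (1,1,1,1,1,1,1,1,1,1,1,1,1,1,1,1,1).

Now H_k = ker ∂_k / im ∂_{k+1}, so:

  H_0: rank C_0 − rank ∂_1 = 9 − 8 = 1, and the invariant factors of ∂_1 are all 1, so H_0 ≅ Z.
  H_1: rank ker ∂_1 − rank ∂_2 = (27 − 8) − 17 = 2, and the invariant factors of ∂_2 are all 1, so H_1 ≅ Z^2.
  H_2: rank ker ∂_2 − rank ∂_3 = (18 − 17) − 0 = 1, and there is no ∂_3, so H_2 ≅ Z.

(K is a triangulation of the torus T^2.)

Hence the Betti numbers are b_0 = 1, b_1 = 2, b_2 = 1.

b_0 = 1, b_1 = 2, b_2 = 1.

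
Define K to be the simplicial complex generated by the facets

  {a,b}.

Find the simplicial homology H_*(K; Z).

H_0 ≅ Z,  H_1 = 0.

Take the total order a < b on the vertex set. Then K (dimension 1) consists of the simplices:

  0-simplices (2): a, b
  1-simplices (1): ab

so the chain groups are C_0 ≅ Z^2, C_1 ≅ Z^1.

The boundary map ∂_1: C_1 → C_0 is given by ∂[p,q] = [q] − [p]. For instance
  ∂ab = b − a.
This gives a 2×1 integer matrix of rank 1; reducing to Smith normal form yields diagonal entries (1).

Reading off H_k = ker ∂_k / im ∂_{k+1}:

  H_0: rank C_0 − rank ∂_1 = 2 − 1 = 1, and the invariant factors of ∂_1 are all 1, so H_0 = Z.
  H_1: rank ker ∂_1 − rank ∂_2 = (1 − 1) − 0 = 0, and there is no ∂_2, so H_1 = 0.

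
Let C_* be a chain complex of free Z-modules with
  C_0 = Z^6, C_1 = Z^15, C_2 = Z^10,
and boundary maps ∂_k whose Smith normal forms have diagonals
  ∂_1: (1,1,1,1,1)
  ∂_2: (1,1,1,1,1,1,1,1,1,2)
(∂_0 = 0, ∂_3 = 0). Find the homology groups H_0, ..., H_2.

H_0 ≅ Z,  H_1 ≅ Z/2,  H_2 = 0.

H_0: b_0 = 6 − 0 − 5 = 1; torsion from ∂_1 factors > 1: none. So H_0 ≅ Z.
H_1: b_1 = 15 − 5 − 10 = 0; torsion from ∂_2 factors > 1: [2]. So H_1 ≅ Z/2.
H_2: b_2 = 10 − 10 − 0 = 0; torsion from ∂_3 factors > 1: none. So H_2 ≅ 0.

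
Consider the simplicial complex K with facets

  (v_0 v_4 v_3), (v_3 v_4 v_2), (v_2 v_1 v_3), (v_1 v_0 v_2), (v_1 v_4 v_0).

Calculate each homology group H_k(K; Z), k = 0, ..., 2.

Take the total order v_0 < v_1 < v_2 < v_3 < v_4 on the vertex set. Then K (dimension 2) consists of the simplices:

  0-simplices (5): [v_0], [v_1], [v_2], [v_3], [v_4]
  1-simplices (10): [v_0,v_1], [v_0,v_2], [v_0,v_3], [v_0,v_4], [v_1,v_2], [v_1,v_3], [v_1,v_4], [v_2,v_3], [v_2,v_4], [v_3,v_4]
  2-simplices (5): [v_0,v_1,v_2], [v_0,v_1,v_4], [v_0,v_3,v_4], [v_1,v_2,v_3], [v_2,v_3,v_4]

so the chain groups are C_0 ≅ Z^5, C_1 ≅ Z^10, C_2 ≅ Z^5.

∂_1: C_1 → C_0 maps an edge to its endpoints' difference, ∂[p,q] = q − p. For instance
  ∂[v_1,v_2] = [v_2] − [v_1].
As a 5×10 matrix over Z this has rank 4, with invariant factors (1,1,1,1).

∂_2: C_2 → C_1 acts by ∂[p,q,r] = [q,r] − [p,r] + [p,q]. For instance
  ∂[v_1,v_2,v_3] = [v_2,v_3] − [v_1,v_3] + [v_1,v_2],
  ∂[v_0,v_1,v_2] = [v_1,v_2] − [v_0,v_2] + [v_0,v_1].
The 10×5 boundary matrix has rank 5 and Smith normal form diag(1,1,1,1,1).

Now H_k = ker ∂_k / im ∂_{k+1}, so:

  H_0: rank C_0 − rank ∂_1 = 5 − 4 = 1, and the invariant factors of ∂_1 are all 1, so H_0 ≅ Z.
  H_1: rank ker ∂_1 − rank ∂_2 = (10 − 4) − 5 = 1, and the invariant factors of ∂_2 are all 1, so H_1 ≅ Z.
  H_2: rank ker ∂_2 − rank ∂_3 = (5 − 5) − 0 = 0, and there is no ∂_3, so H_2 ≅ 0.

As a check, the Euler characteristic is 5 − 10 + 5 = 0, which agrees with 1 − 1 + 0 = 0.

H_0 ≅ Z,  H_1 ≅ Z,  H_2 = 0.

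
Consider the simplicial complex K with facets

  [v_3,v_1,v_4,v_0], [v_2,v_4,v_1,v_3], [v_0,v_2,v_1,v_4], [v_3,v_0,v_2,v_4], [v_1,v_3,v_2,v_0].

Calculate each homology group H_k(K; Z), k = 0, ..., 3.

H_0 ≅ Z,  H_1 = 0,  H_2 = 0,  H_3 ≅ Z.

Fix the vertex order v_0 < v_1 < v_2 < v_3 < v_4 and write every simplex with vertices in increasing order. Then dim K = 3 and the simplices of K are:

  0-simplices (5): [v_0], [v_1], [v_2], [v_3], [v_4]
  1-simplices (10): [v_0,v_1], [v_0,v_2], [v_0,v_3], [v_0,v_4], [v_1,v_2], [v_1,v_3], [v_1,v_4], [v_2,v_3], [v_2,v_4], [v_3,v_4]
  2-simplices (10): [v_0,v_1,v_2], [v_0,v_1,v_3], [v_0,v_1,v_4], [v_0,v_2,v_3], [v_0,v_2,v_4], [v_0,v_3,v_4], [v_1,v_2,v_3], [v_1,v_2,v_4], [v_1,v_3,v_4], [v_2,v_3,v_4]
  3-simplices (5): [v_0,v_1,v_2,v_3], [v_0,v_1,v_2,v_4], [v_0,v_1,v_3,v_4], [v_0,v_2,v_3,v_4], [v_1,v_2,v_3,v_4]

giving chain groups C_0 ≅ Z^5, C_1 ≅ Z^10, C_2 ≅ Z^10, C_3 ≅ Z^5.

Boundary ∂_1: C_1 → C_0 maps an edge to its endpoints' difference, ∂[p,q] = q − p. For instance
  ∂[v_2,v_3] = [v_3] − [v_2].
This gives a 5×10 integer matrix of rank 4; reducing to Smith normal form yields diagonal entries (1,1,1,1).

Boundary ∂_2: C_2 → C_1 maps a triangle to the signed sum of its edges. For instance
  ∂[v_0,v_2,v_4] = [v_2,v_4] − [v_0,v_4] + [v_0,v_2],
  ∂[v_0,v_2,v_3] = [v_2,v_3] − [v_0,v_3] + [v_0,v_2].
As a 10×10 matrix over Z this has rank 6, with invariant factors (1,1,1,1,1,1).

The boundary map ∂_3: C_3 → C_2 sends each 3-simplex σ to the alternating sum Σ_i (−1)^i (σ with its i-th vertex removed). For instance
  ∂[v_1,v_2,v_3,v_4] = [v_2,v_3,v_4] − [v_1,v_3,v_4] + [v_1,v_2,v_4] − [v_1,v_2,v_3],
  ∂[v_0,v_2,v_3,v_4] = [v_2,v_3,v_4] − [v_0,v_3,v_4] + [v_0,v_2,v_4] − [v_0,v_2,v_3].
This gives a 10×5 integer matrix of rank 4; reducing to Smith normal form yields diagonal entries (1,1,1,1).

Computing H_k = (kernel of ∂_k) / (image of ∂_{k+1}):

  H_0: rank C_0 − rank ∂_1 = 5 − 4 = 1, and the invariant factors of ∂_1 are all 1, so H_0 ≅ Z.
  H_1: rank ker ∂_1 − rank ∂_2 = (10 − 4) − 6 = 0, and the invariant factors of ∂_2 are all 1, so H_1 ≅ 0.
  H_2: rank ker ∂_2 − rank ∂_3 = (10 − 6) − 4 = 0, and the invariant factors of ∂_3 are all 1, so H_2 ≅ 0.
  H_3: rank ker ∂_3 − rank ∂_4 = (5 − 4) − 0 = 1, and there is no ∂_4, so H_3 ≅ Z.

As a check, the Euler characteristic is 5 − 10 + 10 − 5 = 0, which agrees with 1 − 0 + 0 − 1 = 0.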